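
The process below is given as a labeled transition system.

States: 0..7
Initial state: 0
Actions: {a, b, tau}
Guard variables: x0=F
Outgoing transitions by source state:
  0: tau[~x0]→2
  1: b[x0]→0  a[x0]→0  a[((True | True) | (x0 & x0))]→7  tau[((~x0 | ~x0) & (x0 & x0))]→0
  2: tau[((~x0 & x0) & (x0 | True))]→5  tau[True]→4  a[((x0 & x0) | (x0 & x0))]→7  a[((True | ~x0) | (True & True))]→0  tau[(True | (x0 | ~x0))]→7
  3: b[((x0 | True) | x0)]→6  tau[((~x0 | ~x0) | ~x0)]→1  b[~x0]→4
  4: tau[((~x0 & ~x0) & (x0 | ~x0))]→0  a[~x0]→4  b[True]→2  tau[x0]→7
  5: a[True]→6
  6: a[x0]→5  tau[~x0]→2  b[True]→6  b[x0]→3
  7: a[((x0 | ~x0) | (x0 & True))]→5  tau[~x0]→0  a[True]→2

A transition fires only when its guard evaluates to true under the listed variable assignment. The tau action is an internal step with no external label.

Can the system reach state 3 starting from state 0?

17 transition(s) survive guard evaluation.
depth 0: {0}
depth 1: {2}  cumulative {0,2}
depth 2: {4,7}  cumulative {0,2,4,7}
depth 3: {5}  cumulative {0,2,4,5,7}
depth 4: {6}  cumulative {0,2,4,5,6,7}
Reachable = {0,2,4,5,6,7}

Answer: UNREACHABLE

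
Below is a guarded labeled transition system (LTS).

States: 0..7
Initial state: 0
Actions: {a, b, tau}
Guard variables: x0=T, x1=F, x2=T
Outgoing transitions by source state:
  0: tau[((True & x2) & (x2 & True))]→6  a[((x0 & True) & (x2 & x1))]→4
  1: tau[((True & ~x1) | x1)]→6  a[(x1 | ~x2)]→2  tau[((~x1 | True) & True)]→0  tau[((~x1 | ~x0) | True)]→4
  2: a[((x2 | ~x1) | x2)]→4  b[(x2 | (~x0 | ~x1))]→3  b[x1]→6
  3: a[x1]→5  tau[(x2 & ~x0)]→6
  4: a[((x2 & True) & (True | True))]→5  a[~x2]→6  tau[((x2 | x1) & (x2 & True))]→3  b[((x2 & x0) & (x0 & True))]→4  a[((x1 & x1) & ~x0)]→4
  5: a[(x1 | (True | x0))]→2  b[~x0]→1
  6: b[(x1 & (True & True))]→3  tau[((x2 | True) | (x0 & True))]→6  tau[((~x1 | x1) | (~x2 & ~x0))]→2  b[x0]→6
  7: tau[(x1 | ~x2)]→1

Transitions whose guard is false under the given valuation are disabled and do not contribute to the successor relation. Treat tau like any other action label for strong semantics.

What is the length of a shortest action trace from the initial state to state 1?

Breadth-first toward 1:
  L0 = {0}
  L1 = {6}
  L2 = {2}
  L3 = {3,4}
  L4 = {5}
1 never appears.

Answer: UNREACHABLE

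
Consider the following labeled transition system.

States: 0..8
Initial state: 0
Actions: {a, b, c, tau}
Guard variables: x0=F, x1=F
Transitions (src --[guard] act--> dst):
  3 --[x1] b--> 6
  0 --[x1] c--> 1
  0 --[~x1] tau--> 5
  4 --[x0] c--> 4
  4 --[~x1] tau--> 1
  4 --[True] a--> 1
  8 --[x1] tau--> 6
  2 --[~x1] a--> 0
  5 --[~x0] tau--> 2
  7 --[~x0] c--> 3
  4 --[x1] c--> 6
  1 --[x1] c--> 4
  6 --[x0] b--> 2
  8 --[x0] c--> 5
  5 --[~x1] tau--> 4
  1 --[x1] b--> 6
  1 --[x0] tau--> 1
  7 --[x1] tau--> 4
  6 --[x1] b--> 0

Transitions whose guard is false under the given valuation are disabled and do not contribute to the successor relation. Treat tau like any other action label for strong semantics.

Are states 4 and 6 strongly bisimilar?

Answer: NOT BISIMILAR

Working:
Compute ~ classes (split until stable):
  P[0] = {{0,1,2,3,4,5,6,7,8}}
  P[1] = {{0,5},{1,3,6,8},{2},{4},{7}}
  P[2] = {{0},{1,3,6,8},{2},{4},{5},{7}}
Fixed point at round 3; 6 class(es).
4∈{4}, 6∈{1,3,6,8}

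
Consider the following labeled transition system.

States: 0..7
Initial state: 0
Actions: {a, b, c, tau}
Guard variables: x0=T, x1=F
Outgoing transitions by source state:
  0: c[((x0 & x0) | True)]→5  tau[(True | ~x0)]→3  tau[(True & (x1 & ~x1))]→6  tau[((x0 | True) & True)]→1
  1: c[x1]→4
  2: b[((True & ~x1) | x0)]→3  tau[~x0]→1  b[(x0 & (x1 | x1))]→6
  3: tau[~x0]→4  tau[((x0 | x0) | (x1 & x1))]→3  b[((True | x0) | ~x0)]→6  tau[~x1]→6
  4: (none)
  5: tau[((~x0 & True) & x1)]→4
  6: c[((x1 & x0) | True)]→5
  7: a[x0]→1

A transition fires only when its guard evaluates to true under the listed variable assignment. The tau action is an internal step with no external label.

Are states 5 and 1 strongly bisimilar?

Refine partition for ~:
  P[0] = {{0,1,2,3,4,5,6,7}}
  P[1] = {{0},{1,4,5},{2},{3},{6},{7}}
Fixed point at round 2; 6 class(es).
5∈{1,4,5}, 1∈{1,4,5}

Answer: BISIMILAR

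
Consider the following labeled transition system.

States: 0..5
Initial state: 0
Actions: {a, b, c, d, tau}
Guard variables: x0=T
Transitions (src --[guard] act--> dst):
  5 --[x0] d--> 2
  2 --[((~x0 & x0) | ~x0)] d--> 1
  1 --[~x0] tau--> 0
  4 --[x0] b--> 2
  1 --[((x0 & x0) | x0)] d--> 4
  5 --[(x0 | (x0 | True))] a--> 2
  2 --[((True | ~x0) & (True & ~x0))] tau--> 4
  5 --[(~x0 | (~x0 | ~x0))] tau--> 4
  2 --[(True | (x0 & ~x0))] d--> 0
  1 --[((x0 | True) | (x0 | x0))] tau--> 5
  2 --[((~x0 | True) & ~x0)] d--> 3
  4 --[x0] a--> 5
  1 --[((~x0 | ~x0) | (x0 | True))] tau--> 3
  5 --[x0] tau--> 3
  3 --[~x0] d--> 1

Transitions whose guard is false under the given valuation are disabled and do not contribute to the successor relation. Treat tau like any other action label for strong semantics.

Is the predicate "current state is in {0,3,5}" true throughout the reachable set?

Answer: INVARIANT HOLDS

Trace:
Inv-set: {0,3,5}
Reach set: {0}
  0: ✓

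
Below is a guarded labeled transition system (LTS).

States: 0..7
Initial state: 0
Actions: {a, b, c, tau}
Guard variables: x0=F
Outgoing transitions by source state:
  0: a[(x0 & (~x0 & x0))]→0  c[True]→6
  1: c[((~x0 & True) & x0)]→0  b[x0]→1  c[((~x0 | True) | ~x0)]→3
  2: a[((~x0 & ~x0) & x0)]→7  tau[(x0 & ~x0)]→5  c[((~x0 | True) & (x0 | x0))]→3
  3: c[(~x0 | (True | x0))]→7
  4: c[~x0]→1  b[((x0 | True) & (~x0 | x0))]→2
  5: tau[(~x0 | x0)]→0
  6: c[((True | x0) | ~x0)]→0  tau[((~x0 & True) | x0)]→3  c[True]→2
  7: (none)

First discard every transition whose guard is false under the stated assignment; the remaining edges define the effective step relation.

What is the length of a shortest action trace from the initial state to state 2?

Answer: 2

Trace:
Layered search for 2:
  Layer 0: {0}
  Layer 1: {6}
  Layer 2: {2,3}
2 enters at depth 2; path c·c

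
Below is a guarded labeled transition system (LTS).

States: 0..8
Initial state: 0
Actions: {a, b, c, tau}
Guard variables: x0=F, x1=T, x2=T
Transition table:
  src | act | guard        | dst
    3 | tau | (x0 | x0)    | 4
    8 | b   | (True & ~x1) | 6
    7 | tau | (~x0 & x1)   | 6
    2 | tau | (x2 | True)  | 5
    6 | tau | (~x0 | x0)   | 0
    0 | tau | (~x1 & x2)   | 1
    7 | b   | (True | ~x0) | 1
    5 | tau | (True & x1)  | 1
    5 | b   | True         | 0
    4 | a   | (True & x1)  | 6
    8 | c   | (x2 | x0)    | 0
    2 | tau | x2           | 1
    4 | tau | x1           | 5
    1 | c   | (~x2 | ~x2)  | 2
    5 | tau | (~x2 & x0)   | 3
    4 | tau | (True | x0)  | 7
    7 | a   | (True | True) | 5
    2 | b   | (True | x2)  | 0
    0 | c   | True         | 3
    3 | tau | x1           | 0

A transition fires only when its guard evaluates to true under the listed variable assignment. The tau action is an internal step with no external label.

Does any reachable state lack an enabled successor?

Reach set: {0,3}
  0: c→3  [1 exit(s)]
  3: tau→0  [1 exit(s)]

Answer: DEADLOCK-FREE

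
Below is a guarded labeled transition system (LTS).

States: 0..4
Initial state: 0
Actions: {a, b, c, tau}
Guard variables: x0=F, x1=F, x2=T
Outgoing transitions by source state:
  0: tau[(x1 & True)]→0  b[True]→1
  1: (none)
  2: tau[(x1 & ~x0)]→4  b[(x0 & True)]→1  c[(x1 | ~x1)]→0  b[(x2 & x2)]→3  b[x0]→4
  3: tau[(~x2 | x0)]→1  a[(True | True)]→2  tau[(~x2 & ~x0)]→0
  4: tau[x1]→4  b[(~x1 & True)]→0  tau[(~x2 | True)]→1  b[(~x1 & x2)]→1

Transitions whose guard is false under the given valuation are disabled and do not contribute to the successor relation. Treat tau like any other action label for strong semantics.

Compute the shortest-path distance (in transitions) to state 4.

Breadth-first toward 4:
  L0 = {0}
  L1 = {1}
4 never appears.

Answer: UNREACHABLE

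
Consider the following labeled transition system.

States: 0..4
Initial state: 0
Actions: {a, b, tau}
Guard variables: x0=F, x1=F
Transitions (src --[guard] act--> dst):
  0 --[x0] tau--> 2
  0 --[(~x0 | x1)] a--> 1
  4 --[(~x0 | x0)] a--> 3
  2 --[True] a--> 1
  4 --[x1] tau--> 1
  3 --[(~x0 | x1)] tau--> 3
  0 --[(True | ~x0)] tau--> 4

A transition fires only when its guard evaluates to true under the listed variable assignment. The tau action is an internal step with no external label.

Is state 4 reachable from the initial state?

5 transition(s) survive guard evaluation.
depth 0: {0}
depth 1: {1,4}  now seen {0,1,4}
depth 2: {3}  now seen {0,1,3,4}
Reachable = {0,1,3,4}
trace reaching 4: tau

Answer: REACHABLE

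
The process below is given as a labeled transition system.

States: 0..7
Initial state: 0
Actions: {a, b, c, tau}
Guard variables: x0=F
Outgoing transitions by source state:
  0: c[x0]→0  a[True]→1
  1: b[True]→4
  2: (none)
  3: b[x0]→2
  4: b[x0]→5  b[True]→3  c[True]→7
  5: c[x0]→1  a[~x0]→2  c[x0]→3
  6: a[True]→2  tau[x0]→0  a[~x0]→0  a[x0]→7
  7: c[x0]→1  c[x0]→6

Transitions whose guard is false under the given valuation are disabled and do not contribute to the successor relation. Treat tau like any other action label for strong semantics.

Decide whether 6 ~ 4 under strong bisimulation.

Answer: NOT BISIMILAR

Trace:
Compute ~ classes (split until stable):
  P[0] = {{0,1,2,3,4,5,6,7}}
  P[1] = {{0,5,6},{1},{2,3,7},{4}}
  P[2] = {{0},{1},{2,3,7},{4},{5},{6}}
6 equivalence class(es) (converged in 3)
class of 6: {6}; class of 4: {4}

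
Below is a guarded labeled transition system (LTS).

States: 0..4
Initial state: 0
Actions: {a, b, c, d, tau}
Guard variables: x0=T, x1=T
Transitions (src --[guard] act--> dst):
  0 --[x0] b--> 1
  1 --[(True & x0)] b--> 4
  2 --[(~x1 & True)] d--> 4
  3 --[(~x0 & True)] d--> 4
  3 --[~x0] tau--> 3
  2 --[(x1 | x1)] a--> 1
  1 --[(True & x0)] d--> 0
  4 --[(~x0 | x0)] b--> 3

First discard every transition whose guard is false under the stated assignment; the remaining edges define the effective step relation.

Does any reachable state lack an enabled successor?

Answer: DEADLOCK at state 3

Analysis:
Reachable = {0,1,3,4}
  0: b→1  [deg 1]
  1: b→4  d→0  [deg 2]
  3: ∅  [no exit]
  4: b→3  [deg 1]
Path to 3: b·b·b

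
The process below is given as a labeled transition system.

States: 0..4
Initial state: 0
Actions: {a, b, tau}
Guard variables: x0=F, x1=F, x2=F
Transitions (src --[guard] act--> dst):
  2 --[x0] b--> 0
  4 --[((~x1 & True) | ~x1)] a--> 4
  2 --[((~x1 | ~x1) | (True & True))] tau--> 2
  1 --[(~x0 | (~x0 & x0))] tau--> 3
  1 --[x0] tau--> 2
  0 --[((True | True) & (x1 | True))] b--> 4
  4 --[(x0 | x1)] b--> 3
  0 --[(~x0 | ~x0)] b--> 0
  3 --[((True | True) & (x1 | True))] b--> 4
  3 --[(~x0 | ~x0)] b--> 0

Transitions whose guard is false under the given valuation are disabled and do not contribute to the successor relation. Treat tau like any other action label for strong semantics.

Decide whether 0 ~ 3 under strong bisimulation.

Bisimulation quotient by refinement:
  P[0] = {{0,1,2,3,4}}
  P[1] = {{0,3},{1,2},{4}}
  P[2] = {{0,3},{1},{2},{4}}
4 equivalence class(es) (converged in 3)
[0]={0,3}  [3]={0,3}

Answer: BISIMILAR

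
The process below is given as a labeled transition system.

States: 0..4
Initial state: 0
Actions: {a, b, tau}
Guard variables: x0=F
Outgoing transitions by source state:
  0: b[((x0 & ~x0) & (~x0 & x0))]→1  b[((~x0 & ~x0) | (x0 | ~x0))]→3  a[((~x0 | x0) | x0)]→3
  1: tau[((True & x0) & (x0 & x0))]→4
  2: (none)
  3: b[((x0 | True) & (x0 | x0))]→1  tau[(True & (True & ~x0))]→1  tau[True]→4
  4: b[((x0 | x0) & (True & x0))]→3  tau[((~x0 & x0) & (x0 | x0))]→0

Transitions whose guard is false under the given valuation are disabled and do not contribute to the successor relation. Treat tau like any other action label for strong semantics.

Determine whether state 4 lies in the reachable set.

After dropping false guards: 4 live edges.
depth 0: {0}
depth 1: {3}  total {0,3}
depth 2: {1,4}  total {0,1,3,4}
Reach set: {0,1,3,4}
Path to 4: b·tau

Answer: REACHABLE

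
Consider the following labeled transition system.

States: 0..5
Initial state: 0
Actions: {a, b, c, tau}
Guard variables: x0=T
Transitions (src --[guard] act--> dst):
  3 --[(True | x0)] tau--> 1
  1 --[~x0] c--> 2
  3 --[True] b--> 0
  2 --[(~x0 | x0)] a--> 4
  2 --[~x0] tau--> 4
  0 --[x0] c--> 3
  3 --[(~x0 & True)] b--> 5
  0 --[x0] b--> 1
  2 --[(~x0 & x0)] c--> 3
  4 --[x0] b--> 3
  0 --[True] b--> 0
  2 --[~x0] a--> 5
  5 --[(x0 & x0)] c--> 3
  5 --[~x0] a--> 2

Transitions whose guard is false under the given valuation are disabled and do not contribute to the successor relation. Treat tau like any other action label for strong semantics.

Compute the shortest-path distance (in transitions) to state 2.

Answer: UNREACHABLE

Analysis:
Layered search for 2:
  depth 0: {0}
  depth 1: {1,3}
2 never appears.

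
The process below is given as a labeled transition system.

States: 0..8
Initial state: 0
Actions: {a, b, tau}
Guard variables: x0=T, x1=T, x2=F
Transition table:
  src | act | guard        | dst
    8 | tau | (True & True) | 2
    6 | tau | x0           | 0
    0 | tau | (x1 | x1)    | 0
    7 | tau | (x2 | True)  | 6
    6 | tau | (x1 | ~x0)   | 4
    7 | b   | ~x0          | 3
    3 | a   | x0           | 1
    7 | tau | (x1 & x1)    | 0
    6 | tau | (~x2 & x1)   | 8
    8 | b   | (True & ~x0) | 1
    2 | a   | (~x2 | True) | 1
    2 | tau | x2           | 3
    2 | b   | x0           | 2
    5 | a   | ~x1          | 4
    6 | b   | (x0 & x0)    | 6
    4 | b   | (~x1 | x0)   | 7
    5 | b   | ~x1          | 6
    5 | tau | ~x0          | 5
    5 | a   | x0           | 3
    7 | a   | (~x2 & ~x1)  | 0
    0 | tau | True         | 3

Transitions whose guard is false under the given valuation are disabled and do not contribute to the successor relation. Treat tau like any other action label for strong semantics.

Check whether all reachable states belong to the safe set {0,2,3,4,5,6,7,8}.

Answer: INVARIANT VIOLATED at state 1

Working:
Safe = {0,2,3,4,5,6,7,8}
Reach set: {0,1,3}
  0: ✓
  1: VIOLATES
  3: ✓
counterexample path to 1: tau·a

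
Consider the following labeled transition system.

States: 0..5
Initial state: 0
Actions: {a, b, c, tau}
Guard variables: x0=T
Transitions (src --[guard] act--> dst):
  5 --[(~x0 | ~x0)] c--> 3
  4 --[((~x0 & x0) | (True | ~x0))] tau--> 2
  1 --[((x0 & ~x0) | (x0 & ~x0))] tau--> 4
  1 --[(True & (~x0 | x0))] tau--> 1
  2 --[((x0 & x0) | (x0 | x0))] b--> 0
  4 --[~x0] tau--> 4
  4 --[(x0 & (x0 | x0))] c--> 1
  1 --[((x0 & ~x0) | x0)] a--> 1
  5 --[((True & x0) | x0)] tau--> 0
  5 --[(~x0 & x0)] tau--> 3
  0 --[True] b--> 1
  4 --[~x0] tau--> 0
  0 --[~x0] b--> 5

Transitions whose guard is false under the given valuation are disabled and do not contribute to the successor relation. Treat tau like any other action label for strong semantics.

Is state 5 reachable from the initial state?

After dropping false guards: 7 live edges.
L0 = {0}
L1 = {1}  total {0,1}
Reachable = {0,1}

Answer: UNREACHABLE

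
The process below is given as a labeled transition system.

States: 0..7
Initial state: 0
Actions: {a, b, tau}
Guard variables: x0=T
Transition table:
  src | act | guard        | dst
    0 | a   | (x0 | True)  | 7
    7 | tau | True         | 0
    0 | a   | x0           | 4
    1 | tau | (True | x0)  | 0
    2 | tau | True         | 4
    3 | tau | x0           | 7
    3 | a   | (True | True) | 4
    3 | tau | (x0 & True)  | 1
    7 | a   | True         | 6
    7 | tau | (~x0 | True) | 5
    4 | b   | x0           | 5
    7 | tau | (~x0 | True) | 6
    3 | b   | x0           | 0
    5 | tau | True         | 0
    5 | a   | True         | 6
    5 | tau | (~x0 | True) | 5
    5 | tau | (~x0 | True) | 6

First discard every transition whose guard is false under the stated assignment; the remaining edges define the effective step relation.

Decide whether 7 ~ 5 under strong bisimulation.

Refine partition for ~:
  P[0] = {{0,1,2,3,4,5,6,7}}
  P[1] = {{0},{1,2},{3},{4},{5,7},{6}}
  P[2] = {{0},{1},{2},{3},{4},{5,7},{6}}
stable after 3 split(s): 7 block(s)
class of 7: {5,7}; class of 5: {5,7}

Answer: BISIMILAR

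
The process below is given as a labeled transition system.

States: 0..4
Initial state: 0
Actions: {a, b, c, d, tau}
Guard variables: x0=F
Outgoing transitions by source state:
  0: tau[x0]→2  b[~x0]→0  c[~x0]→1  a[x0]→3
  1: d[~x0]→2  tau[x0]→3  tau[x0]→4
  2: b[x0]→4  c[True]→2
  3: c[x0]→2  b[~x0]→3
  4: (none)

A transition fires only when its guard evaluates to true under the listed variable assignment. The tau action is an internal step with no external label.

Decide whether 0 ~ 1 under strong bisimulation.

Answer: NOT BISIMILAR

Trace:
Refine partition for ~:
  round 0: {{0,1,2,3,4}}
  round 1: {{0},{1},{2},{3},{4}}
5 equivalence class(es) (converged in 2)
0∈{0}, 1∈{1}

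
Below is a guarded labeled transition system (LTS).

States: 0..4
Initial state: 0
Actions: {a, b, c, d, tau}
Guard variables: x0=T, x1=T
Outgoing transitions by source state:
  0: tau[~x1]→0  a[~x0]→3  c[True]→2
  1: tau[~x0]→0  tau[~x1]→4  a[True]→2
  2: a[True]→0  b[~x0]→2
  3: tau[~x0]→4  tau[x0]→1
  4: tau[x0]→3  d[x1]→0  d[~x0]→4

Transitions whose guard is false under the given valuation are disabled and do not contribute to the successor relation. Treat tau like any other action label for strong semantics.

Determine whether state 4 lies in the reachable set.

After dropping false guards: 6 live edges.
Layer 0: {0}
Layer 1: {2}  total {0,2}
Reach set: {0,2}

Answer: UNREACHABLE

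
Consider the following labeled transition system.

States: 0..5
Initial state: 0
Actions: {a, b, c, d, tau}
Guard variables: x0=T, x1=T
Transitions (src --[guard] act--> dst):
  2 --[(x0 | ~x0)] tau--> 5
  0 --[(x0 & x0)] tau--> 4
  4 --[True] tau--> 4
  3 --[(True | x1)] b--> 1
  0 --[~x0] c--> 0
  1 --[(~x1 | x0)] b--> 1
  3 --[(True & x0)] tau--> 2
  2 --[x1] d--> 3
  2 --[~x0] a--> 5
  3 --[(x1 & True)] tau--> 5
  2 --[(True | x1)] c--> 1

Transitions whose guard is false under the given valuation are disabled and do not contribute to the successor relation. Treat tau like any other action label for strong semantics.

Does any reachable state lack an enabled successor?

Answer: DEADLOCK-FREE

Analysis:
Reachable = {0,4}
  0: tau→4  [deg 1]
  4: tau→4  [deg 1]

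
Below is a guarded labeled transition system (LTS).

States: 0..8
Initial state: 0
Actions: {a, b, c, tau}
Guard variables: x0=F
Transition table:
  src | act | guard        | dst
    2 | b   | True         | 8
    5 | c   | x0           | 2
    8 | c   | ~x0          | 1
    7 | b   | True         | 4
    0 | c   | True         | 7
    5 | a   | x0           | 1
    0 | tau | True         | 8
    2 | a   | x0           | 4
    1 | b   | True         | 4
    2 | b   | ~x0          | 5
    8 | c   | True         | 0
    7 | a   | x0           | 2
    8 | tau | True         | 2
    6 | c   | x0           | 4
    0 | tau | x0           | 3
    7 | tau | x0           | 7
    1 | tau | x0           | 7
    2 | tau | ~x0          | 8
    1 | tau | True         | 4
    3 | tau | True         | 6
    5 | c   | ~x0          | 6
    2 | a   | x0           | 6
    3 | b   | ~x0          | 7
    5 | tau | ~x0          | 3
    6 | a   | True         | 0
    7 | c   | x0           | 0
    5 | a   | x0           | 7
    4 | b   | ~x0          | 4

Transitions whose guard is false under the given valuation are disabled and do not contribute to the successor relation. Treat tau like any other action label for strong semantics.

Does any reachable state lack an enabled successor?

Reachable = {0,1,2,3,4,5,6,7,8}
  0: c→7  tau→8  [deg 2]
  1: b→4  tau→4  [deg 2]
  2: b→5  b→8  tau→8  [deg 3]
  3: b→7  tau→6  [deg 2]
  4: b→4  [deg 1]
  5: c→6  tau→3  [deg 2]
  6: a→0  [deg 1]
  7: b→4  [deg 1]
  8: c→0  c→1  tau→2  [deg 3]

Answer: DEADLOCK-FREE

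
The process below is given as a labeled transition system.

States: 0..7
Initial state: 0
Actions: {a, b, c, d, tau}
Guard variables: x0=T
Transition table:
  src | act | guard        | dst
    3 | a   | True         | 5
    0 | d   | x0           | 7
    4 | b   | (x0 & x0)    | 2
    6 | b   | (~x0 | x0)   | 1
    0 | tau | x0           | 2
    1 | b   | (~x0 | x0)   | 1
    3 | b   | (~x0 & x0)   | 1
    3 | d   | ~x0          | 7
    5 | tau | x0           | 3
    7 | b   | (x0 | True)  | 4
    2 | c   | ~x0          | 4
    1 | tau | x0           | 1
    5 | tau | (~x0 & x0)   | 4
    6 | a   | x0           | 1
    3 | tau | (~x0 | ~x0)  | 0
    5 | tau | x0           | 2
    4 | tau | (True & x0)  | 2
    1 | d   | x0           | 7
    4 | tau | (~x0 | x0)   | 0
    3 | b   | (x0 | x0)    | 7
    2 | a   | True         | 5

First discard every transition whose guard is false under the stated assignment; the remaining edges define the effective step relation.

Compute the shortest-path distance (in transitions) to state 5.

Breadth-first toward 5:
  Layer 0: {0}
  Layer 1: {2,7}
  Layer 2: {4,5}
depth(5)=2, e.g. tau·a

Answer: 2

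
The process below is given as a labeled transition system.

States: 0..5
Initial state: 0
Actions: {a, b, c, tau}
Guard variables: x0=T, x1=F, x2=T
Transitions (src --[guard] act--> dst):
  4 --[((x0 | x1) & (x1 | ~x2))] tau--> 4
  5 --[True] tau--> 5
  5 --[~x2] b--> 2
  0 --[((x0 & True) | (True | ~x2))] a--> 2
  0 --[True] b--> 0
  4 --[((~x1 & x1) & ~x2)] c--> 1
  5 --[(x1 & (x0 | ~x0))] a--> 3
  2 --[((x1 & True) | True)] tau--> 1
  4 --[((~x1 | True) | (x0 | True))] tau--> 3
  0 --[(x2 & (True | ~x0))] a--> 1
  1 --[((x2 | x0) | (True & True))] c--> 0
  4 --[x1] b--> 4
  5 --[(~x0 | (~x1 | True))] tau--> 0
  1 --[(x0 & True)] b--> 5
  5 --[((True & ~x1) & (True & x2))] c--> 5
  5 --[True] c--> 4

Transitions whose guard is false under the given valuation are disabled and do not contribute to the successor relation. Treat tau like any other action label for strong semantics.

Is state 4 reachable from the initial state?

Answer: REACHABLE

Working:
Guard filter leaves 11 enabled edge(s).
Layer 0: {0}
Layer 1: {1,2}  now seen {0,1,2}
Layer 2: {5}  now seen {0,1,2,5}
Layer 3: {4}  now seen {0,1,2,4,5}
Layer 4: {3}  now seen {0,1,2,3,4,5}
Reachable = {0,1,2,3,4,5}
witness 4: a·b·c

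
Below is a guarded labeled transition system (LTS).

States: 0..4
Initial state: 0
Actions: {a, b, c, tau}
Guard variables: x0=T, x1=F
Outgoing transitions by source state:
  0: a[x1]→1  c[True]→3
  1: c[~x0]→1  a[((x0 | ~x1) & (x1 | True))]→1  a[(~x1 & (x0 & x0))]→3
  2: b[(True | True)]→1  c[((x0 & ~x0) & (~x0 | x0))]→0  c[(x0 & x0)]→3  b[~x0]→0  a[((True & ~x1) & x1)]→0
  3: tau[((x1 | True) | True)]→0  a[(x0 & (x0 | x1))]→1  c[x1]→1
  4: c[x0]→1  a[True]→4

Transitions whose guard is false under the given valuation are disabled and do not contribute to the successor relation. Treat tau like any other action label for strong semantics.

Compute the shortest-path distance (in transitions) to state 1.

Answer: 2

Analysis:
BFS to 1:
  Layer 0: {0}
  Layer 1: {3}
  Layer 2: {1}
1 enters at depth 2; path c·a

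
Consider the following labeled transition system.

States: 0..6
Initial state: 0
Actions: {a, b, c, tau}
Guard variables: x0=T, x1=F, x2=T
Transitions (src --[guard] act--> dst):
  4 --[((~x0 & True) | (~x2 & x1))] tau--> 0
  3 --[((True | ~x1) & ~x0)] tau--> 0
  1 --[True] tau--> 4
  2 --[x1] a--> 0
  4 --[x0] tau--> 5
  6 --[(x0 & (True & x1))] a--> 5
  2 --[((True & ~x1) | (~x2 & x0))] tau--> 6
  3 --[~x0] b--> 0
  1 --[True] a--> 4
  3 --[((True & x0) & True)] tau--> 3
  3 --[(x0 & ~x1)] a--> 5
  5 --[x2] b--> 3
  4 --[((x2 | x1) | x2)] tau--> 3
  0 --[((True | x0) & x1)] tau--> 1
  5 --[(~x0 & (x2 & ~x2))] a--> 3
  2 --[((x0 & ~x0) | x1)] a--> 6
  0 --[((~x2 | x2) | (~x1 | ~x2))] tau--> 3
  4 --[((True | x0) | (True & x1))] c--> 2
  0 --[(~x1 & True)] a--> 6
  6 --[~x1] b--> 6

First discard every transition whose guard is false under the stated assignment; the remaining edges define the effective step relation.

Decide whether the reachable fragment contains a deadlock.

Reach set: {0,3,5,6}
  0: a→6  tau→3  [2 exit(s)]
  3: a→5  tau→3  [2 exit(s)]
  5: b→3  [1 exit(s)]
  6: b→6  [1 exit(s)]

Answer: DEADLOCK-FREE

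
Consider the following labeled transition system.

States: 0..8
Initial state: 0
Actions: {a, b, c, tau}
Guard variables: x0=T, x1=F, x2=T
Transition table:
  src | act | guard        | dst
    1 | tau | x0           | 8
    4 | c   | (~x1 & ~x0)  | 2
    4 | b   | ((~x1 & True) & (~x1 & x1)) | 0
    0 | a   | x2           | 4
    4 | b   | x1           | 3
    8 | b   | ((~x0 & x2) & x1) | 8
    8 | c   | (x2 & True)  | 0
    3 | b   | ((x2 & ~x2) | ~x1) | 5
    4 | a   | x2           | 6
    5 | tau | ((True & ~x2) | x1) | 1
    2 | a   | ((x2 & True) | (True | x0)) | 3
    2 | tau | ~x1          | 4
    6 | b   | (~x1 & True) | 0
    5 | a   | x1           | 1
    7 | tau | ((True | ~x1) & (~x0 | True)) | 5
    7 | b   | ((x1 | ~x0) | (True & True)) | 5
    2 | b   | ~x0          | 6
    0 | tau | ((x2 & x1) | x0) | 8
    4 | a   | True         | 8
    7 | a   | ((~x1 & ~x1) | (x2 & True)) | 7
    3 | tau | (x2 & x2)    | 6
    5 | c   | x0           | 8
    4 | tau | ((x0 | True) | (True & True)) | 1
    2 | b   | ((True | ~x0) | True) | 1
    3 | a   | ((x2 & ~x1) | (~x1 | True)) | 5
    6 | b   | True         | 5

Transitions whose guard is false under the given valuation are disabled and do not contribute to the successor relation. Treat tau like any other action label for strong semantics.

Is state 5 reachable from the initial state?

19 transition(s) survive guard evaluation.
L0 = {0}
L1 = {4,8}  cumulative {0,4,8}
L2 = {1,6}  cumulative {0,1,4,6,8}
L3 = {5}  cumulative {0,1,4,5,6,8}
Reach set: {0,1,4,5,6,8}
Path to 5: a·a·b

Answer: REACHABLE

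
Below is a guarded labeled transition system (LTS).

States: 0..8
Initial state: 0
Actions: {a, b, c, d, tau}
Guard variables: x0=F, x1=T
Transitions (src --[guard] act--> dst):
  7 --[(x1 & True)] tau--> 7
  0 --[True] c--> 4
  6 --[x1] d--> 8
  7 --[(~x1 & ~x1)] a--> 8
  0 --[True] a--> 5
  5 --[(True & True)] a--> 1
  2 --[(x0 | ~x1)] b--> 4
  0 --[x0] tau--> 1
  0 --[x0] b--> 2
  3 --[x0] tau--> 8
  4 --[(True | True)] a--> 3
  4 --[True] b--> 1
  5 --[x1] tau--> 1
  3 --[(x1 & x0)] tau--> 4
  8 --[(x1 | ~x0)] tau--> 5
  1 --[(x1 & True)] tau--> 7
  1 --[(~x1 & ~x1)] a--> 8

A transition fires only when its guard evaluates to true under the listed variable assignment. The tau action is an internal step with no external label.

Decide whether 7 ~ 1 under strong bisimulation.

Answer: BISIMILAR

Working:
Bisimulation quotient by refinement:
  round 0: {{0,1,2,3,4,5,6,7,8}}
  round 1: {{0},{1,7,8},{2,3},{4},{5},{6}}
  round 2: {{0},{1,7},{2,3},{4},{5},{6},{8}}
stable after 3 split(s): 7 block(s)
7∈{1,7}, 1∈{1,7}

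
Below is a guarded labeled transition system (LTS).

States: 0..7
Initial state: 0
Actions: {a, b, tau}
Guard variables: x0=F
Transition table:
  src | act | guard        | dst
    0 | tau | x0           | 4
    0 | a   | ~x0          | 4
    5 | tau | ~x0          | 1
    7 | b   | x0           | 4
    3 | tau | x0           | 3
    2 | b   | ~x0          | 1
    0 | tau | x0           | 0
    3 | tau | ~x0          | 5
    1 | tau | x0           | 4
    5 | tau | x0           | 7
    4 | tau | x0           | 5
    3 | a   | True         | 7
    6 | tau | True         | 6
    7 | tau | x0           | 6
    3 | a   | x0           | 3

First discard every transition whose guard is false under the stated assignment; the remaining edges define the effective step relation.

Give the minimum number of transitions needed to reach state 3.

Answer: UNREACHABLE

Trace:
Breadth-first toward 3:
  Layer 0: {0}
  Layer 1: {4}
3 never appears.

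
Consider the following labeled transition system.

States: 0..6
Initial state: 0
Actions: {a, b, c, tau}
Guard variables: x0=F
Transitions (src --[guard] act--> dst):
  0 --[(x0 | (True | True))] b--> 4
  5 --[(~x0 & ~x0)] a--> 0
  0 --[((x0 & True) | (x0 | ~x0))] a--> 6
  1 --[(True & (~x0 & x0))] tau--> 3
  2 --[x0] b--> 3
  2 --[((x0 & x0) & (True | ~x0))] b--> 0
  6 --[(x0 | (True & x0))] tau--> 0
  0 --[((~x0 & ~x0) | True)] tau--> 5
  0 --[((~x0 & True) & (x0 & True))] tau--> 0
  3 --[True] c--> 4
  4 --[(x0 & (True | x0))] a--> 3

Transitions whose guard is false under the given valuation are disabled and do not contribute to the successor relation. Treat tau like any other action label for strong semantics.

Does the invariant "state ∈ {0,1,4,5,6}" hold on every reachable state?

Allowed set {0,1,4,5,6}
Reach set: {0,4,5,6}
  0: safe
  4: safe
  5: safe
  6: safe

Answer: INVARIANT HOLDS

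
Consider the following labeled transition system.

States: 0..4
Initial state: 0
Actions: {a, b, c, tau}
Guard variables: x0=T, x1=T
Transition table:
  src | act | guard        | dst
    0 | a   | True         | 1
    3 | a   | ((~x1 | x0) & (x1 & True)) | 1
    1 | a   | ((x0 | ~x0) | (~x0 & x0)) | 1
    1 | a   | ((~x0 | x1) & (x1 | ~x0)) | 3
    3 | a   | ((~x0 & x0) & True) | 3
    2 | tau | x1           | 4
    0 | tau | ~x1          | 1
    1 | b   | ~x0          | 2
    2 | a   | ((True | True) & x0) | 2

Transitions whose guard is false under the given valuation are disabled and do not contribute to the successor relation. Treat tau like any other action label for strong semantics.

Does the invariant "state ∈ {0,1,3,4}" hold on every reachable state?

Answer: INVARIANT HOLDS

Working:
Safe = {0,1,3,4}
Reach set: {0,1,3}
  0: ✓
  1: ✓
  3: ✓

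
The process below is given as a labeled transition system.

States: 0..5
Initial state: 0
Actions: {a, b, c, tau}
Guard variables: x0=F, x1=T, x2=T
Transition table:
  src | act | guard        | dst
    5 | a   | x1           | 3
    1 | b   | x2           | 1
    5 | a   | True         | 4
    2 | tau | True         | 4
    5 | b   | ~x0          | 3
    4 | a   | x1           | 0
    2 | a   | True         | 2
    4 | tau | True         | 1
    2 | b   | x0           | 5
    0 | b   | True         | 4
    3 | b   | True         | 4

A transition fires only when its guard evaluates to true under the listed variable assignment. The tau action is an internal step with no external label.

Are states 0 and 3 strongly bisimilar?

Refine partition for ~:
  π0 = {{0,1,2,3,4,5}}
  π1 = {{0,1,3},{2,4},{5}}
  π2 = {{0,3},{1},{2},{4},{5}}
Fixed point at round 3; 5 class(es).
class of 0: {0,3}; class of 3: {0,3}

Answer: BISIMILAR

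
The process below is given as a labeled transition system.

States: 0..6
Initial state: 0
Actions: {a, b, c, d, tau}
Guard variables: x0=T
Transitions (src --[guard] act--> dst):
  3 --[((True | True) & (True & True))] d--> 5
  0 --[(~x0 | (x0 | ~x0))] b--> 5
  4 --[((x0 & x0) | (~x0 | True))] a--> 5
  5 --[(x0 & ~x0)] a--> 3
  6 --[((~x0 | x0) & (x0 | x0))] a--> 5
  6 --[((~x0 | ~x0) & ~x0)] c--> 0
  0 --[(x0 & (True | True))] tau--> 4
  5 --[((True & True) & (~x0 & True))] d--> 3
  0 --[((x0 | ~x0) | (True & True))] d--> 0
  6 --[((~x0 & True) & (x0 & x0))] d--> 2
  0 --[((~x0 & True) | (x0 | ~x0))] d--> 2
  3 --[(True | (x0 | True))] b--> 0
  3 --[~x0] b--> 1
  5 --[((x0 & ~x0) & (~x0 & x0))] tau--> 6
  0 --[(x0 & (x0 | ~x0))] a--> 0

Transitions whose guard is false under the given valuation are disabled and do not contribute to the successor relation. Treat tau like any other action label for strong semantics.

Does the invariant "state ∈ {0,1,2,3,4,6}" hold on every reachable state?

Answer: INVARIANT VIOLATED at state 5

Analysis:
Allowed set {0,1,2,3,4,6}
R = {0,2,4,5}
  0: ✓
  2: ✓
  4: ✓
  5: outside
reach 5 via b — violates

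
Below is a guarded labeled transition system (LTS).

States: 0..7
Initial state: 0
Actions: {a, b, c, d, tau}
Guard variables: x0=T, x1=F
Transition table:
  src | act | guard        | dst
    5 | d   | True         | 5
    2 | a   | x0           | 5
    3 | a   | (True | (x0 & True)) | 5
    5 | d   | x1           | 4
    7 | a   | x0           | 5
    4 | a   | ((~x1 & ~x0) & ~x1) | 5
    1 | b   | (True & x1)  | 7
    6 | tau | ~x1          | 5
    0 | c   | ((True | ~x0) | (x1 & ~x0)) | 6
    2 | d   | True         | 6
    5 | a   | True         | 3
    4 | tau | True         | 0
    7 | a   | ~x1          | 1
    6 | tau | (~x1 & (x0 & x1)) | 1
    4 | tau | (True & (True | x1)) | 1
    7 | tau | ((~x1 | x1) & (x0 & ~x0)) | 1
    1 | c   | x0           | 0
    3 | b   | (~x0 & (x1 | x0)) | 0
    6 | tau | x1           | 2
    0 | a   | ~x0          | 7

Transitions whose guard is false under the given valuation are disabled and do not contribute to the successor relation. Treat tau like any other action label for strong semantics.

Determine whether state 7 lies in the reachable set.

Answer: UNREACHABLE

Analysis:
Guard filter leaves 12 enabled edge(s).
depth 0: {0}
depth 1: {6}  total {0,6}
depth 2: {5}  total {0,5,6}
depth 3: {3}  total {0,3,5,6}
Reach set: {0,3,5,6}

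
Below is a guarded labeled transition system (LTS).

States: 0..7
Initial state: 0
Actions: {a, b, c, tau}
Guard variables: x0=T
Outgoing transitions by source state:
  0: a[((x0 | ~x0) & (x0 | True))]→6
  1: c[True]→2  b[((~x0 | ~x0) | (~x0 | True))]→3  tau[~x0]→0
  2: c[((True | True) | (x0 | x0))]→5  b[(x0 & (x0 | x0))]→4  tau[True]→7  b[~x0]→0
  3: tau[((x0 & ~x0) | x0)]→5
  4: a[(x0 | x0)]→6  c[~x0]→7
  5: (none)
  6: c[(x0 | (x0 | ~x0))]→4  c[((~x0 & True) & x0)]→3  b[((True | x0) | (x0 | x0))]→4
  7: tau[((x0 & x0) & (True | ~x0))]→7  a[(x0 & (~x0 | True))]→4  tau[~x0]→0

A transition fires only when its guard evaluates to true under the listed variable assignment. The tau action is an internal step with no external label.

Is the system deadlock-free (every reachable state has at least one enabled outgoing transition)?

Reach set: {0,4,6}
  0: a→6  [deg 1]
  4: a→6  [deg 1]
  6: b→4  c→4  [deg 2]

Answer: DEADLOCK-FREE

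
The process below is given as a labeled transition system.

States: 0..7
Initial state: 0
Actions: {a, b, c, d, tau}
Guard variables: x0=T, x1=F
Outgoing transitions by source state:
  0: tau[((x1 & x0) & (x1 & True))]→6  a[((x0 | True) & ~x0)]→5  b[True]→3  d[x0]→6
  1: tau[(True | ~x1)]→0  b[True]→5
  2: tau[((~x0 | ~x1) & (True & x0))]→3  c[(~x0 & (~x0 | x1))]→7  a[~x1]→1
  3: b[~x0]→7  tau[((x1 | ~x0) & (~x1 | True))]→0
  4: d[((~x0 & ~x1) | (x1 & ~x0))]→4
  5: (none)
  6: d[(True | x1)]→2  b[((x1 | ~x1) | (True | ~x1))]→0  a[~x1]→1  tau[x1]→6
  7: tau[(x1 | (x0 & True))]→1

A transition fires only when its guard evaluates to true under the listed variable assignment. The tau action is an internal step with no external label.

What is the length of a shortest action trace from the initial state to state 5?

Breadth-first toward 5:
  depth 0: {0}
  depth 1: {3,6}
  depth 2: {1,2}
  depth 3: {5}
first hit 5 at d=3 via d·a·b

Answer: 3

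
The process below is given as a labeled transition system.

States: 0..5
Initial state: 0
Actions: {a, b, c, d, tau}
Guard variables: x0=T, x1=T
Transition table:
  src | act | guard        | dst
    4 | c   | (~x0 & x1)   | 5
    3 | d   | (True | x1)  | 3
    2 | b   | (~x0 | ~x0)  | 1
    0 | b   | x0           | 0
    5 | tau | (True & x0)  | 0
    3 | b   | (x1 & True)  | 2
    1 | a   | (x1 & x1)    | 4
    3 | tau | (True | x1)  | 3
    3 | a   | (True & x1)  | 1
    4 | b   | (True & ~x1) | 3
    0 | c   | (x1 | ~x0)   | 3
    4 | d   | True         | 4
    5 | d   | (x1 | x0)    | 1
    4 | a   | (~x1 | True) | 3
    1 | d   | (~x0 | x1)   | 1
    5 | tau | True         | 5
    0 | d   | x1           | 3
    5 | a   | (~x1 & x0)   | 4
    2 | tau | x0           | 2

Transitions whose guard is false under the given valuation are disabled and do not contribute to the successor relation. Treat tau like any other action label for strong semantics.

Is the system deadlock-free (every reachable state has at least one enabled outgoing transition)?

Answer: DEADLOCK-FREE

Working:
Reach set: {0,1,2,3,4}
  0: b→0  c→3  d→3  [3 exit(s)]
  1: a→4  d→1  [2 exit(s)]
  2: tau→2  [1 exit(s)]
  3: a→1  b→2  d→3  tau→3  [4 exit(s)]
  4: a→3  d→4  [2 exit(s)]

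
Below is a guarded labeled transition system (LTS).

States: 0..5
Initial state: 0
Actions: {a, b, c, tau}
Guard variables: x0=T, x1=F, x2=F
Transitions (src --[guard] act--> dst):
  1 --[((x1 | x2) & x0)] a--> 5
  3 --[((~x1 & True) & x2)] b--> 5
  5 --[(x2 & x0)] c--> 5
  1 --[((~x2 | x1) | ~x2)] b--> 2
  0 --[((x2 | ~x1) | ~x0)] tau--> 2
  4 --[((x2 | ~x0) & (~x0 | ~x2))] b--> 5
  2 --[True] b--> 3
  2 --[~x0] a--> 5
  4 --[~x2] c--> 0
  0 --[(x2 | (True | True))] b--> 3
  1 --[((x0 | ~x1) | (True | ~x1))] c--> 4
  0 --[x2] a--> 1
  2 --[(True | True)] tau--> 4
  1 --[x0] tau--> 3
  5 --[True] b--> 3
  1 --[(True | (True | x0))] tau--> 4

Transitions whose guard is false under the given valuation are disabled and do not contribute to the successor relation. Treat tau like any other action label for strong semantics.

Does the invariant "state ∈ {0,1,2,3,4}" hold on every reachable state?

Answer: INVARIANT HOLDS

Trace:
Safe = {0,1,2,3,4}
Reachable = {0,2,3,4}
  0: ✓
  2: ✓
  3: ✓
  4: ✓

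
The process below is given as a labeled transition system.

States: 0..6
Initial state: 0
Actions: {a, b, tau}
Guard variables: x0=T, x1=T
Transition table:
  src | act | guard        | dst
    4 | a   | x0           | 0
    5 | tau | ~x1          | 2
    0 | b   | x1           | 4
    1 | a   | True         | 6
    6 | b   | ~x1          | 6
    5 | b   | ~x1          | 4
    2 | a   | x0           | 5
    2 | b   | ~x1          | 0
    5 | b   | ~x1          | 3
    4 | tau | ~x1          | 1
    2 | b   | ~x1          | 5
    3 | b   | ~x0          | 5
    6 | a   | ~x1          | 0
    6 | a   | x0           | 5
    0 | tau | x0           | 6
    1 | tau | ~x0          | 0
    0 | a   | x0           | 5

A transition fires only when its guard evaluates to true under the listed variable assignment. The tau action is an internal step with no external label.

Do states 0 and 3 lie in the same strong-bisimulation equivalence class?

Answer: NOT BISIMILAR

Analysis:
Bisimulation quotient by refinement:
  round 0: {{0,1,2,3,4,5,6}}
  round 1: {{0},{1,2,4,6},{3,5}}
  round 2: {{0},{1},{2,6},{3,5},{4}}
5 equivalence class(es) (converged in 3)
class of 0: {0}; class of 3: {3,5}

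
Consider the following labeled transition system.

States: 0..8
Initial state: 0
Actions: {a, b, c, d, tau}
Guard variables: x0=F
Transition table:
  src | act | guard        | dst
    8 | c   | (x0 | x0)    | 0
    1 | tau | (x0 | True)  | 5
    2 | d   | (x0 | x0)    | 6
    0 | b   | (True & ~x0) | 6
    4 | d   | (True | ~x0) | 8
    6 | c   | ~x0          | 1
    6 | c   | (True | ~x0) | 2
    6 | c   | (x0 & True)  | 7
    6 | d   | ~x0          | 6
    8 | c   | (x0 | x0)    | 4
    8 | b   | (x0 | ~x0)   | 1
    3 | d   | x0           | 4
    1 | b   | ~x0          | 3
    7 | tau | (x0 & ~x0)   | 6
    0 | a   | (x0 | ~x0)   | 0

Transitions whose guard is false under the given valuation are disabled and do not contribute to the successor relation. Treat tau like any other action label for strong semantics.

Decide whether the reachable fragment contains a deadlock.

R = {0,1,2,3,5,6}
  0: a→0  b→6  [2 exit(s)]
  1: b→3  tau→5  [2 exit(s)]
  2: ∅  [STUCK]
  3: ∅  [STUCK]
  5: ∅  [STUCK]
  6: c→1  c→2  d→6  [3 exit(s)]
trace reaching 2: b·c

Answer: DEADLOCK at state 2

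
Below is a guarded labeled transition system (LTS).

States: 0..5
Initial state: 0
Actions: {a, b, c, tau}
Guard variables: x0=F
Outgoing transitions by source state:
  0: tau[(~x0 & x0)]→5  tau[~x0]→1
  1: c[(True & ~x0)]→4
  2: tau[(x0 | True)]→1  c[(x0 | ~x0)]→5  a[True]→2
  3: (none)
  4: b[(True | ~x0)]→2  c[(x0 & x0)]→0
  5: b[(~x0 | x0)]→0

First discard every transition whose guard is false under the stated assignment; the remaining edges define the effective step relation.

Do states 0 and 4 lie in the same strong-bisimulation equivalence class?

Answer: NOT BISIMILAR

Analysis:
Refine partition for ~:
  P[0] = {{0,1,2,3,4,5}}
  P[1] = {{0},{1},{2},{3},{4,5}}
  P[2] = {{0},{1},{2},{3},{4},{5}}
6 equivalence class(es) (converged in 3)
[0]={0}  [4]={4}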